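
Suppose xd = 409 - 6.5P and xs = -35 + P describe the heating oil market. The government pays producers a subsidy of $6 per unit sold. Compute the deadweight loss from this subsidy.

Deadweight loss = $15.6

Pre-subsidy: 409 - 6.5P = -35 + P gives P* = 59.2, x* = 24.2.
With the subsidy, sellers receive Ps = Pb + 6 for each unit, where Pb is the price buyers pay.
Supply in terms of Pb becomes xs = -35 + 1(Pb + 6) = -29 + Pb. Setting this equal to demand: 409 - 6.5Pb = -29 + Pb, so Pb = 58.4.
Sellers receive Ps = 58.4 + 6 = 64.4; x' = 409 − 6.5·58.4 = 29.4.
The subsidy expands output by 29.4 − 24.2 = 5.2 past the efficient level; on those units the gap between marginal cost and willingness to pay runs from 0 up to 6.
DWL = ½ × 6 × 5.2 = 15.6.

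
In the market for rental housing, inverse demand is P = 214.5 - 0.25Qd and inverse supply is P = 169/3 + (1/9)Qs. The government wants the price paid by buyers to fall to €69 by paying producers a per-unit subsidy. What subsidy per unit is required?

Required subsidy s = €52 per unit

At a buyer price of 69, quantity demanded is 858 − 4·69 = 582.
Sellers supply 582 only when they receive Ps = 169/3 + (1/9)·582 = 121.
s = Ps − Pb = 121 − 69 = 52.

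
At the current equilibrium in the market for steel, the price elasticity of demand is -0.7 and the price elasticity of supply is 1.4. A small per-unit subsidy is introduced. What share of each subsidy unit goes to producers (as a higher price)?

For a small subsidy around the equilibrium, the benefit split depends on the relative slopes, which at a point are proportional to the elasticities.
Buyer share = εs/(εs + |εd|) = 1.4/(1.4 + 0.7) = 2/3; seller share = |εd|/(εs + |εd|) = 1/3.
So producers capture 1/3 of the subsidy.

Producer share = 1/3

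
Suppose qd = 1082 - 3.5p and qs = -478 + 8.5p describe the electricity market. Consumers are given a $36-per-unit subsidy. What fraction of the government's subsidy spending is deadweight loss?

DWL / government spending = 119/1910

Pre-subsidy: 1082 - 3.5p = -478 + 8.5p gives p* = 130, q* = 627.
With the rebate, buyers effectively pay pb = ps − 36, where ps is the price sellers receive.
Demand in terms of ps becomes qd = 1082 − 3.5(ps − 36) = 1208 - 3.5ps. Setting this equal to supply: 1208 - 3.5ps = -478 + 8.5ps, so ps = 140.5.
Buyers pay pb = 140.5 − 36 = 104.5; q' = -478 + 8.5·140.5 = 716.25.
ΔCS = ½(627 + 716.25)(130 − 104.5) = 17126.4375; ΔPS = ½(627 + 716.25)(140.5 − 130) = 7052.0625.
Government spending = 36 × 716.25 = 25785.
DWL = ½ × 36 × (716.25 − 627) = 1606.5; fraction = 1606.5 / 25785 = 119/1910.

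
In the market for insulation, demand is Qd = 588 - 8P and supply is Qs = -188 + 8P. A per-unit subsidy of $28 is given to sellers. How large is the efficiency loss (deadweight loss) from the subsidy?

Deadweight loss = $1568

Pre-subsidy: 588 - 8P = -188 + 8P gives P* = 48.5, Q* = 200.
With the subsidy, sellers receive Ps = Pb + 28 for each unit, where Pb is the price buyers pay.
Supply in terms of Pb becomes Qs = -188 + 8(Pb + 28) = 36 + 8Pb. Setting this equal to demand: 588 - 8Pb = 36 + 8Pb, so Pb = 34.5.
Sellers receive Ps = 34.5 + 28 = 62.5; Q' = 588 − 8·34.5 = 312.
The subsidy expands output by 312 − 200 = 112 past the efficient level; on those units the gap between marginal cost and willingness to pay runs from 0 up to 28.
DWL = ½ × 28 × 112 = 1568.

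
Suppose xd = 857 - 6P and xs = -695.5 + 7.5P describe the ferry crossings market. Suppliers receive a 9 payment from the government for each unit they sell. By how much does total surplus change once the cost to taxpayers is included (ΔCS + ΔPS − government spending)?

Pre-subsidy: 857 - 6P = -695.5 + 7.5P gives P* = 115, x* = 167.
With the subsidy, sellers receive Ps = Pb + 9 for each unit, where Pb is the price buyers pay.
Supply in terms of Pb becomes xs = -695.5 + 7.5(Pb + 9) = -628 + 7.5Pb. Setting this equal to demand: 857 - 6Pb = -628 + 7.5Pb, so Pb = 110.
Sellers receive Ps = 110 + 9 = 119; x' = 857 − 6·110 = 197.
ΔCS = ½(167 + 197)(115 − 110) = 910; ΔPS = ½(167 + 197)(119 − 115) = 728.
Government spending = 9 × 197 = 1773.
Net change = 910 + 728 − 1773 = -135. The loss equals the DWL triangle ½·9·30.

Net change in total surplus = -135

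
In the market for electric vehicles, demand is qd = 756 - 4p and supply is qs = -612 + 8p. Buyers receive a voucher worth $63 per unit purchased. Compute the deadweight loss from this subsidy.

Deadweight loss = $5292

Pre-subsidy: 756 - 4p = -612 + 8p gives p* = 114, q* = 300.
With the rebate, buyers effectively pay pb = ps − 63, where ps is the price sellers receive.
Demand in terms of ps becomes qd = 756 − 4(ps − 63) = 1008 - 4ps. Setting this equal to supply: 1008 - 4ps = -612 + 8ps, so ps = 135.
Buyers pay pb = 135 − 63 = 72; q' = -612 + 8·135 = 468.
The subsidy expands output by 468 − 300 = 168 past the efficient level; on those units the gap between marginal cost and willingness to pay runs from 0 up to 63.
DWL = ½ × 63 × 168 = 5292.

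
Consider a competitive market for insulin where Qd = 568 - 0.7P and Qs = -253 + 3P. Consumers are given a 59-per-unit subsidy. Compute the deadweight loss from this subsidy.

Pre-subsidy: 568 - 0.7P = -253 + 3P gives P* = 8210/37, Q* = 15269/37.
With the rebate, buyers effectively pay Pb = Ps − 59, where Ps is the price sellers receive.
Demand in terms of Ps becomes Qd = 568 − 0.7(Ps − 59) = 609.3 - 0.7Ps. Setting this equal to supply: 609.3 - 0.7Ps = -253 + 3Ps, so Ps = 8623/37.
Buyers pay Pb = 8623/37 − 59 = 6440/37; Q' = -253 + 3·(8623/37) = 16508/37.
The subsidy expands output by 16508/37 − 15269/37 = 1239/37 past the efficient level; on those units the gap between marginal cost and willingness to pay runs from 0 up to 59.
DWL = ½ × 59 × 1239/37 = 73101/74.

Deadweight loss = 73101/74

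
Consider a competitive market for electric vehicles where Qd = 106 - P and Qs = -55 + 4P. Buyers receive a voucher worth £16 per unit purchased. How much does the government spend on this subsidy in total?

Pre-subsidy: 106 - P = -55 + 4P gives P* = 32.2, Q* = 73.8.
With the rebate, buyers effectively pay Pb = Ps − 16, where Ps is the price sellers receive.
Demand in terms of Ps becomes Qd = 106 − 1(Ps − 16) = 122 - Ps. Setting this equal to supply: 122 - Ps = -55 + 4Ps, so Ps = 35.4.
Buyers pay Pb = 35.4 − 16 = 19.4; Q' = -55 + 4·35.4 = 86.6.
Government outlay = subsidy × quantity = 16 × 86.6 = 1385.6.

Government cost = £1385.6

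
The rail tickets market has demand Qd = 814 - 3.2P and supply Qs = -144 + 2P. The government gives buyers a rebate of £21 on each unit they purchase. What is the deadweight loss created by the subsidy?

Deadweight loss = 3528/13

Pre-subsidy: 814 - 3.2P = -144 + 2P gives P* = 2395/13, Q* = 2918/13.
With the rebate, buyers effectively pay Pb = Ps − 21, where Ps is the price sellers receive.
Demand in terms of Ps becomes Qd = 814 − 3.2(Ps − 21) = 881.2 - 3.2Ps. Setting this equal to supply: 881.2 - 3.2Ps = -144 + 2Ps, so Ps = 2563/13.
Buyers pay Pb = 2563/13 − 21 = 2290/13; Q' = -144 + 2·(2563/13) = 3254/13.
The subsidy expands output by 3254/13 − 2918/13 = 336/13 past the efficient level; on those units the gap between marginal cost and willingness to pay runs from 0 up to 21.
DWL = ½ × 21 × 336/13 = 3528/13.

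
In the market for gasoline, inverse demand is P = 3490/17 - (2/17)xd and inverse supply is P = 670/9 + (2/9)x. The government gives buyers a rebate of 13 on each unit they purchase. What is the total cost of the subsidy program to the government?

Government cost = 5502.25

Pre-subsidy: 3490/17 - (2/17)x = 670/9 + (2/9)x gives x* = 385 and P* = 160.
With the rebate, buyers effectively pay Pb = Ps − 13, where Ps is the price sellers receive.
On the curves, Pb = 3490/17 - (2/17)x and Ps = 670/9 + (2/9)x; the wedge Ps − Pb = 13 gives 670/9 + (2/9)x − (3490/17 - (2/17)x) = 13, so x' = 423.25.
Then Pb = 3490/17 − (2/17)·423.25 = 155.5 and Ps = 670/9 + (2/9)·423.25 = 168.5.
Government outlay = subsidy × quantity = 13 × 423.25 = 5502.25.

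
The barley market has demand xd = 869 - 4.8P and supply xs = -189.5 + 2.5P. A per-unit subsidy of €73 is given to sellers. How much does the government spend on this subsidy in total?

Pre-subsidy: 869 - 4.8P = -189.5 + 2.5P gives P* = 145, x* = 173.
With the subsidy, sellers receive Ps = Pb + 73 for each unit, where Pb is the price buyers pay.
Supply in terms of Pb becomes xs = -189.5 + 2.5(Pb + 73) = -7 + 2.5Pb. Setting this equal to demand: 869 - 4.8Pb = -7 + 2.5Pb, so Pb = 120.
Sellers receive Ps = 120 + 73 = 193; x' = 869 − 4.8·120 = 293.
Government outlay = subsidy × quantity = 73 × 293 = 21389.

Government cost = €21389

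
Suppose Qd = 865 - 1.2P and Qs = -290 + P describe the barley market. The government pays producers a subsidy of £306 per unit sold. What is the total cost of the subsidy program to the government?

Government cost = 1352826/11

Pre-subsidy: 865 - 1.2P = -290 + P gives P* = 525, Q* = 235.
With the subsidy, sellers receive Ps = Pb + 306 for each unit, where Pb is the price buyers pay.
Supply in terms of Pb becomes Qs = -290 + 1(Pb + 306) = 16 + Pb. Setting this equal to demand: 865 - 1.2Pb = 16 + Pb, so Pb = 4245/11.
Sellers receive Ps = 4245/11 + 306 = 7611/11; Q' = 865 − 1.2·(4245/11) = 4421/11.
Government outlay = subsidy × quantity = 306 × 4421/11 = 1352826/11.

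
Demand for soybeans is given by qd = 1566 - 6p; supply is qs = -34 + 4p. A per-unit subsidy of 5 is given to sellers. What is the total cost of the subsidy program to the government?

Pre-subsidy: 1566 - 6p = -34 + 4p gives p* = 160, q* = 606.
With the subsidy, sellers receive ps = pb + 5 for each unit, where pb is the price buyers pay.
Supply in terms of pb becomes qs = -34 + 4(pb + 5) = -14 + 4pb. Setting this equal to demand: 1566 - 6pb = -14 + 4pb, so pb = 158.
Sellers receive ps = 158 + 5 = 163; q' = 1566 − 6·158 = 618.
Government outlay = subsidy × quantity = 5 × 618 = 3090.

Government cost = 3090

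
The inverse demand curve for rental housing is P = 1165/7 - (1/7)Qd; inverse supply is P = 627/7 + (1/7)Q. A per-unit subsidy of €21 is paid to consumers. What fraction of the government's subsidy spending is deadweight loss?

Pre-subsidy: 1165/7 - (1/7)Q = 627/7 + (1/7)Q gives Q* = 269 and P* = 128.
With the rebate, buyers effectively pay Pb = Ps − 21, where Ps is the price sellers receive.
On the curves, Pb = 1165/7 - (1/7)Q and Ps = 627/7 + (1/7)Q; the wedge Ps − Pb = 21 gives 627/7 + (1/7)Q − (1165/7 - (1/7)Q) = 21, so Q' = 342.5.
Then Pb = 1165/7 − (1/7)·342.5 = 117.5 and Ps = 627/7 + (1/7)·342.5 = 138.5.
ΔCS = ½(269 + 342.5)(128 − 117.5) = 3210.375; ΔPS = ½(269 + 342.5)(138.5 − 128) = 3210.375.
Government spending = 21 × 342.5 = 7192.5.
DWL = ½ × 21 × (342.5 − 269) = 771.75; fraction = 771.75 / 7192.5 = 147/1370.

DWL / government spending = 147/1370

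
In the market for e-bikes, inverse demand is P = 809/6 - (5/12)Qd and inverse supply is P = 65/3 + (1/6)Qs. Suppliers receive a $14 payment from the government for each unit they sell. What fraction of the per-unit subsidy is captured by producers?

Producer share = 2/7

Pre-subsidy: 809/6 - (5/12)Q = 65/3 + (1/6)Q gives Q* = 194 and P* = 54.
With the subsidy, sellers receive Ps = Pb + 14 for each unit, where Pb is the price buyers pay.
On the curves, Pb = 809/6 - (5/12)Q and Ps = 65/3 + (1/6)Q; the wedge Ps − Pb = 14 gives 65/3 + (1/6)Q − (809/6 - (5/12)Q) = 14, so Q' = 218.
Then Pb = 809/6 − (5/12)·218 = 44 and Ps = 65/3 + (1/6)·218 = 58.
Buyers' price falls by P* − Pb = 54 − 44 = 10; sellers' price rises by Ps − P* = 58 − 54 = 4.
So producers capture 4/14 = 2/7 of each unit of subsidy.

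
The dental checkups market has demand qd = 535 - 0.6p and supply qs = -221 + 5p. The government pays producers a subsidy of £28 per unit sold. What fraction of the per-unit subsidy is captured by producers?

Pre-subsidy: 535 - 0.6p = -221 + 5p gives p* = 135, q* = 454.
With the subsidy, sellers receive ps = pb + 28 for each unit, where pb is the price buyers pay.
Supply in terms of pb becomes qs = -221 + 5(pb + 28) = -81 + 5pb. Setting this equal to demand: 535 - 0.6pb = -81 + 5pb, so pb = 110.
Sellers receive ps = 110 + 28 = 138; q' = 535 − 0.6·110 = 469.
Buyers' price falls by p* − pb = 135 − 110 = 25; sellers' price rises by ps − p* = 138 − 135 = 3.
So producers capture 3/28 = 3/28 of each unit of subsidy.

Producer share = 3/28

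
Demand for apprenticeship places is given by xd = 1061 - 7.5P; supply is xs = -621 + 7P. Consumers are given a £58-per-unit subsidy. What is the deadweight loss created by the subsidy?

Pre-subsidy: 1061 - 7.5P = -621 + 7P gives P* = 116, x* = 191.
With the rebate, buyers effectively pay Pb = Ps − 58, where Ps is the price sellers receive.
Demand in terms of Ps becomes xd = 1061 − 7.5(Ps − 58) = 1496 - 7.5Ps. Setting this equal to supply: 1496 - 7.5Ps = -621 + 7Ps, so Ps = 146.
Buyers pay Pb = 146 − 58 = 88; x' = -621 + 7·146 = 401.
The subsidy expands output by 401 − 191 = 210 past the efficient level; on those units the gap between marginal cost and willingness to pay runs from 0 up to 58.
DWL = ½ × 58 × 210 = 6090.

Deadweight loss = £6090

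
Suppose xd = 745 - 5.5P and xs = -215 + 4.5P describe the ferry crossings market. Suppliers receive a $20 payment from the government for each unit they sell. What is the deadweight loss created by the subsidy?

Pre-subsidy: 745 - 5.5P = -215 + 4.5P gives P* = 96, x* = 217.
With the subsidy, sellers receive Ps = Pb + 20 for each unit, where Pb is the price buyers pay.
Supply in terms of Pb becomes xs = -215 + 4.5(Pb + 20) = -125 + 4.5Pb. Setting this equal to demand: 745 - 5.5Pb = -125 + 4.5Pb, so Pb = 87.
Sellers receive Ps = 87 + 20 = 107; x' = 745 − 5.5·87 = 266.5.
The subsidy expands output by 266.5 − 217 = 49.5 past the efficient level; on those units the gap between marginal cost and willingness to pay runs from 0 up to 20.
DWL = ½ × 20 × 49.5 = 495.

Deadweight loss = $495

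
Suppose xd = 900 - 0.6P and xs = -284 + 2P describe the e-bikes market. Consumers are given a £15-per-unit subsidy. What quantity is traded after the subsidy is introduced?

Pre-subsidy: 900 - 0.6P = -284 + 2P gives P* = 5920/13, x* = 8148/13.
With the rebate, buyers effectively pay Pb = Ps − 15, where Ps is the price sellers receive.
Demand in terms of Ps becomes xd = 900 − 0.6(Ps − 15) = 909 - 0.6Ps. Setting this equal to supply: 909 - 0.6Ps = -284 + 2Ps, so Ps = 5965/13.
Buyers pay Pb = 5965/13 − 15 = 5770/13; x' = -284 + 2·(5965/13) = 8238/13.

x' = 8238/13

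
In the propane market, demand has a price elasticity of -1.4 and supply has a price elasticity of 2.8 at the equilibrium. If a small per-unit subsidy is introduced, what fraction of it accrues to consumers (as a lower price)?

For a small subsidy around the equilibrium, the benefit split depends on the relative slopes, which at a point are proportional to the elasticities.
Buyer share = εs/(εs + |εd|) = 2.8/(2.8 + 1.4) = 2/3; seller share = |εd|/(εs + |εd|) = 1/3.

Consumer share = 2/3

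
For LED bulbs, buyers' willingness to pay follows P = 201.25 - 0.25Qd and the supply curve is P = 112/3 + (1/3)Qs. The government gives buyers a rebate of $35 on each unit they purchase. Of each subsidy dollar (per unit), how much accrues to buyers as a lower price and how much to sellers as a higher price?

Buyers gain $15 per unit; sellers gain $20 per unit

Pre-subsidy: 201.25 - 0.25Q = 112/3 + (1/3)Q gives Q* = 281 and P* = 131.
With the rebate, buyers effectively pay Pb = Ps − 35, where Ps is the price sellers receive.
On the curves, Pb = 201.25 - 0.25Q and Ps = 112/3 + (1/3)Q; the wedge Ps − Pb = 35 gives 112/3 + (1/3)Q − (201.25 - 0.25Q) = 35, so Q' = 341.
Then Pb = 201.25 − 0.25·341 = 116 and Ps = 112/3 + (1/3)·341 = 151.
Buyers' price falls by P* − Pb = 131 − 116 = 15; sellers' price rises by Ps − P* = 151 − 131 = 20.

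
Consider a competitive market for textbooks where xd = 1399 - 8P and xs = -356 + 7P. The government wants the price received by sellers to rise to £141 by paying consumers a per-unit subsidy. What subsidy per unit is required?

Required subsidy s = £45 per unit

At a seller price of 141, quantity supplied is -356 + 7·141 = 631.
Buyers absorb 631 only when they pay Pb with 1399 − 8·Pb = 631, i.e. Pb = 96.
s = Ps − Pb = 141 − 96 = 45.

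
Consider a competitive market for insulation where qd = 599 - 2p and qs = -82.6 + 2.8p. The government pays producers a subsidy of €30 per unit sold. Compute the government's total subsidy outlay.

Government cost = €10500

Pre-subsidy: 599 - 2p = -82.6 + 2.8p gives p* = 142, q* = 315.
With the subsidy, sellers receive ps = pb + 30 for each unit, where pb is the price buyers pay.
Supply in terms of pb becomes qs = -82.6 + 2.8(pb + 30) = 1.4 + 2.8pb. Setting this equal to demand: 599 - 2pb = 1.4 + 2.8pb, so pb = 124.5.
Sellers receive ps = 124.5 + 30 = 154.5; q' = 599 − 2·124.5 = 350.
Government outlay = subsidy × quantity = 30 × 350 = 10500.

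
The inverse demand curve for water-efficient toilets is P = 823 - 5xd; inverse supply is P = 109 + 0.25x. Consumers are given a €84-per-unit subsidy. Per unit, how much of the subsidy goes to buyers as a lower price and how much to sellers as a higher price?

Buyers gain €80 per unit; sellers gain €4 per unit

Pre-subsidy: 823 - 5x = 109 + 0.25x gives x* = 136 and P* = 143.
With the rebate, buyers effectively pay Pb = Ps − 84, where Ps is the price sellers receive.
On the curves, Pb = 823 - 5x and Ps = 109 + 0.25x; the wedge Ps − Pb = 84 gives 109 + 0.25x − (823 - 5x) = 84, so x' = 152.
Then Pb = 823 − 5·152 = 63 and Ps = 109 + 0.25·152 = 147.
Buyers' price falls by P* − Pb = 143 − 63 = 80; sellers' price rises by Ps − P* = 147 − 143 = 4.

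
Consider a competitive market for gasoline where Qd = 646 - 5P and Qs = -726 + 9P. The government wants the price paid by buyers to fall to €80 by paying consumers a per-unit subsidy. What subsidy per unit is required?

At a buyer price of 80, quantity demanded is 646 − 5·80 = 246.
Sellers supply 246 only when they receive Ps with -726 + 9·Ps = 246, i.e. Ps = 108.
s = Ps − Pb = 108 − 80 = 28.

Required subsidy s = €28 per unit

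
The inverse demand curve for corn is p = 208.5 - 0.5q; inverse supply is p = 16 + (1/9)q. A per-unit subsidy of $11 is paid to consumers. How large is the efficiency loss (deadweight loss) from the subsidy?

Deadweight loss = $99

Pre-subsidy: 208.5 - 0.5q = 16 + (1/9)q gives q* = 315 and p* = 51.
With the rebate, buyers effectively pay pb = ps − 11, where ps is the price sellers receive.
On the curves, pb = 208.5 - 0.5q and ps = 16 + (1/9)q; the wedge ps − pb = 11 gives 16 + (1/9)q − (208.5 - 0.5q) = 11, so q' = 333.
Then pb = 208.5 − 0.5·333 = 42 and ps = 16 + (1/9)·333 = 53.
The subsidy expands output by 333 − 315 = 18 past the efficient level; on those units the gap between marginal cost and willingness to pay runs from 0 up to 11.
DWL = ½ × 11 × 18 = 99.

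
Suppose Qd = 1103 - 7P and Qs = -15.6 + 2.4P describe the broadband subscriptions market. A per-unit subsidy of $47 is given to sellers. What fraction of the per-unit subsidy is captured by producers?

Pre-subsidy: 1103 - 7P = -15.6 + 2.4P gives P* = 119, Q* = 270.
With the subsidy, sellers receive Ps = Pb + 47 for each unit, where Pb is the price buyers pay.
Supply in terms of Pb becomes Qs = -15.6 + 2.4(Pb + 47) = 97.2 + 2.4Pb. Setting this equal to demand: 1103 - 7Pb = 97.2 + 2.4Pb, so Pb = 107.
Sellers receive Ps = 107 + 47 = 154; Q' = 1103 − 7·107 = 354.
Buyers' price falls by P* − Pb = 119 − 107 = 12; sellers' price rises by Ps − P* = 154 − 119 = 35.
So producers capture 35/47 = 35/47 of each unit of subsidy.

Producer share = 35/47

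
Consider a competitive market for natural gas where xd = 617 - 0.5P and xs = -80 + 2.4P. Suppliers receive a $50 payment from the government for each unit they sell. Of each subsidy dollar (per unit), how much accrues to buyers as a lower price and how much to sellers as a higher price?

Buyers gain 1200/29 per unit; sellers gain 250/29 per unit

Pre-subsidy: 617 - 0.5P = -80 + 2.4P gives P* = 6970/29, x* = 14408/29.
With the subsidy, sellers receive Ps = Pb + 50 for each unit, where Pb is the price buyers pay.
Supply in terms of Pb becomes xs = -80 + 2.4(Pb + 50) = 40 + 2.4Pb. Setting this equal to demand: 617 - 0.5Pb = 40 + 2.4Pb, so Pb = 5770/29.
Sellers receive Ps = 5770/29 + 50 = 7220/29; x' = 617 − 0.5·(5770/29) = 15008/29.
Buyers' price falls by P* − Pb = 6970/29 − 5770/29 = 1200/29; sellers' price rises by Ps − P* = 7220/29 − 6970/29 = 250/29.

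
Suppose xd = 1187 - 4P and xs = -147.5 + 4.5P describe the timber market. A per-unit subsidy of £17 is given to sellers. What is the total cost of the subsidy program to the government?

Pre-subsidy: 1187 - 4P = -147.5 + 4.5P gives P* = 157, x* = 559.
With the subsidy, sellers receive Ps = Pb + 17 for each unit, where Pb is the price buyers pay.
Supply in terms of Pb becomes xs = -147.5 + 4.5(Pb + 17) = -71 + 4.5Pb. Setting this equal to demand: 1187 - 4Pb = -71 + 4.5Pb, so Pb = 148.
Sellers receive Ps = 148 + 17 = 165; x' = 1187 − 4·148 = 595.
Government outlay = subsidy × quantity = 17 × 595 = 10115.

Government cost = £10115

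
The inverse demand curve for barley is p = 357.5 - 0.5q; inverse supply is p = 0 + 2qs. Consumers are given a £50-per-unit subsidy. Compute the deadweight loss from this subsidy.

Pre-subsidy: 357.5 - 0.5q = 0 + 2q gives q* = 143 and p* = 286.
With the rebate, buyers effectively pay pb = ps − 50, where ps is the price sellers receive.
On the curves, pb = 357.5 - 0.5q and ps = 0 + 2q; the wedge ps − pb = 50 gives 0 + 2q − (357.5 - 0.5q) = 50, so q' = 163.
Then pb = 357.5 − 0.5·163 = 276 and ps = 0 + 2·163 = 326.
The subsidy expands output by 163 − 143 = 20 past the efficient level; on those units the gap between marginal cost and willingness to pay runs from 0 up to 50.
DWL = ½ × 50 × 20 = 500.

Deadweight loss = £500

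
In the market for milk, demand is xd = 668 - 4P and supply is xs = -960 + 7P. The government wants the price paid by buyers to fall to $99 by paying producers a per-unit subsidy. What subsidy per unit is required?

Required subsidy s = $77 per unit

At a buyer price of 99, quantity demanded is 668 − 4·99 = 272.
Sellers supply 272 only when they receive Ps with -960 + 7·Ps = 272, i.e. Ps = 176.
s = Ps − Pb = 176 − 99 = 77.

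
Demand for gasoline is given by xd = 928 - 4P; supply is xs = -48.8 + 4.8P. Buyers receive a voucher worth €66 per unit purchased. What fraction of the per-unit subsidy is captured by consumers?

Consumer share = 6/11

Pre-subsidy: 928 - 4P = -48.8 + 4.8P gives P* = 111, x* = 484.
With the rebate, buyers effectively pay Pb = Ps − 66, where Ps is the price sellers receive.
Demand in terms of Ps becomes xd = 928 − 4(Ps − 66) = 1192 - 4Ps. Setting this equal to supply: 1192 - 4Ps = -48.8 + 4.8Ps, so Ps = 141.
Buyers pay Pb = 141 − 66 = 75; x' = -48.8 + 4.8·141 = 628.
Buyers' price falls by P* − Pb = 111 − 75 = 36; sellers' price rises by Ps − P* = 141 − 111 = 30.
So consumers capture 36/66 = 6/11 of each unit of subsidy.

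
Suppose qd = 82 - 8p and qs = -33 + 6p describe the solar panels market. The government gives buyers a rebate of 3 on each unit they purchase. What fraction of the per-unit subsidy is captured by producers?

Producer share = 4/7

Pre-subsidy: 82 - 8p = -33 + 6p gives p* = 115/14, q* = 114/7.
With the rebate, buyers effectively pay pb = ps − 3, where ps is the price sellers receive.
Demand in terms of ps becomes qd = 82 − 8(ps − 3) = 106 - 8ps. Setting this equal to supply: 106 - 8ps = -33 + 6ps, so ps = 139/14.
Buyers pay pb = 139/14 − 3 = 97/14; q' = -33 + 6·(139/14) = 186/7.
Buyers' price falls by p* − pb = 115/14 − 97/14 = 9/7; sellers' price rises by ps − p* = 139/14 − 115/14 = 12/7.
So producers capture (12/7)/3 = 4/7 of each unit of subsidy.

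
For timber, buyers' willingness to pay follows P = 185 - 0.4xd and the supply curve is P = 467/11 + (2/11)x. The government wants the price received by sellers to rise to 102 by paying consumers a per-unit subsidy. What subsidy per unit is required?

Required subsidy s = 48 per unit

At a seller price of 102, quantity supplied is -233.5 + 5.5·102 = 327.5.
Buyers absorb 327.5 only when they pay Pb = 185 − 0.4·327.5 = 54.
s = Ps − Pb = 102 − 54 = 48.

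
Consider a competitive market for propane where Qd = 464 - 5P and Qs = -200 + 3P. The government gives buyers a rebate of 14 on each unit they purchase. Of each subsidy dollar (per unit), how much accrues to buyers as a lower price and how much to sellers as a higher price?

Buyers gain 5.25 per unit; sellers gain 8.75 per unit

Pre-subsidy: 464 - 5P = -200 + 3P gives P* = 83, Q* = 49.
With the rebate, buyers effectively pay Pb = Ps − 14, where Ps is the price sellers receive.
Demand in terms of Ps becomes Qd = 464 − 5(Ps − 14) = 534 - 5Ps. Setting this equal to supply: 534 - 5Ps = -200 + 3Ps, so Ps = 91.75.
Buyers pay Pb = 91.75 − 14 = 77.75; Q' = -200 + 3·91.75 = 75.25.
Buyers' price falls by P* − Pb = 83 − 77.75 = 5.25; sellers' price rises by Ps − P* = 91.75 − 83 = 8.75.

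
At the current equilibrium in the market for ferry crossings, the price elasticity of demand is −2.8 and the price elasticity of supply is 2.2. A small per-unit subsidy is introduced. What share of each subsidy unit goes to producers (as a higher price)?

Producer share = 0.56

For a small subsidy around the equilibrium, the benefit split depends on the relative slopes, which at a point are proportional to the elasticities.
Buyer share = εs/(εs + |εd|) = 2.2/(2.2 + 2.8) = 0.44; seller share = |εd|/(εs + |εd|) = 0.56.
So producers capture 0.56 of the subsidy.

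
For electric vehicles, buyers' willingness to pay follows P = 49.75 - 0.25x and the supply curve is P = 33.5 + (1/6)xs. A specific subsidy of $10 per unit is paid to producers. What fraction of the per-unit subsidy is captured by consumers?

Consumer share = 0.6

Pre-subsidy: 49.75 - 0.25x = 33.5 + (1/6)x gives x* = 39 and P* = 40.
With the subsidy, sellers receive Ps = Pb + 10 for each unit, where Pb is the price buyers pay.
On the curves, Pb = 49.75 - 0.25x and Ps = 33.5 + (1/6)x; the wedge Ps − Pb = 10 gives 33.5 + (1/6)x − (49.75 - 0.25x) = 10, so x' = 63.
Then Pb = 49.75 − 0.25·63 = 34 and Ps = 33.5 + (1/6)·63 = 44.
Buyers' price falls by P* − Pb = 40 − 34 = 6; sellers' price rises by Ps − P* = 44 − 40 = 4.
So consumers capture 6/10 = 0.6 of each unit of subsidy.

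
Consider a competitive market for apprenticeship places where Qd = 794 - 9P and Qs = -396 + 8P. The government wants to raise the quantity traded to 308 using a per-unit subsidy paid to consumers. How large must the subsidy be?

Required subsidy s = 34 per unit

At Q = 308, invert demand for the buyer price: Pb = (794 − 308)/9 = 54; invert supply for the seller price: Ps = (308 − (-396))/8 = 88.
The subsidy must fill the gap: s = Ps − Pb = 88 − 54 = 34.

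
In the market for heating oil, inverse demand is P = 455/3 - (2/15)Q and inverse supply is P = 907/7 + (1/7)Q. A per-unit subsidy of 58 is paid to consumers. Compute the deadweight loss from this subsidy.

Pre-subsidy: 455/3 - (2/15)Q = 907/7 + (1/7)Q gives Q* = 80 and P* = 141.
With the rebate, buyers effectively pay Pb = Ps − 58, where Ps is the price sellers receive.
On the curves, Pb = 455/3 - (2/15)Q and Ps = 907/7 + (1/7)Q; the wedge Ps − Pb = 58 gives 907/7 + (1/7)Q − (455/3 - (2/15)Q) = 58, so Q' = 290.
Then Pb = 455/3 − (2/15)·290 = 113 and Ps = 907/7 + (1/7)·290 = 171.
The subsidy expands output by 290 − 80 = 210 past the efficient level; on those units the gap between marginal cost and willingness to pay runs from 0 up to 58.
DWL = ½ × 58 × 210 = 6090.

Deadweight loss = 6090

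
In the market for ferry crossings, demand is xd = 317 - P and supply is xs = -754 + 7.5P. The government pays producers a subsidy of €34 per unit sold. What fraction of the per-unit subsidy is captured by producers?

Producer share = 2/17

Pre-subsidy: 317 - P = -754 + 7.5P gives P* = 126, x* = 191.
With the subsidy, sellers receive Ps = Pb + 34 for each unit, where Pb is the price buyers pay.
Supply in terms of Pb becomes xs = -754 + 7.5(Pb + 34) = -499 + 7.5Pb. Setting this equal to demand: 317 - Pb = -499 + 7.5Pb, so Pb = 96.
Sellers receive Ps = 96 + 34 = 130; x' = 317 − 1·96 = 221.
Buyers' price falls by P* − Pb = 126 − 96 = 30; sellers' price rises by Ps − P* = 130 − 126 = 4.
So producers capture 4/34 = 2/17 of each unit of subsidy.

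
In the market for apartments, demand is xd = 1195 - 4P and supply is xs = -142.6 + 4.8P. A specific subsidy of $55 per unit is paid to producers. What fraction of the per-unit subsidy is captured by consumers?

Consumer share = 6/11

Pre-subsidy: 1195 - 4P = -142.6 + 4.8P gives P* = 152, x* = 587.
With the subsidy, sellers receive Ps = Pb + 55 for each unit, where Pb is the price buyers pay.
Supply in terms of Pb becomes xs = -142.6 + 4.8(Pb + 55) = 121.4 + 4.8Pb. Setting this equal to demand: 1195 - 4Pb = 121.4 + 4.8Pb, so Pb = 122.
Sellers receive Ps = 122 + 55 = 177; x' = 1195 − 4·122 = 707.
Buyers' price falls by P* − Pb = 152 − 122 = 30; sellers' price rises by Ps − P* = 177 − 152 = 25.
So consumers capture 30/55 = 6/11 of each unit of subsidy.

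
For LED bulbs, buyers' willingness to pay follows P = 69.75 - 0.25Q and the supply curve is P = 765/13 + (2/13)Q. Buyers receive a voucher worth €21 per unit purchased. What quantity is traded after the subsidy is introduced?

Pre-subsidy: 69.75 - 0.25Q = 765/13 + (2/13)Q gives Q* = 27 and P* = 63.
With the rebate, buyers effectively pay Pb = Ps − 21, where Ps is the price sellers receive.
On the curves, Pb = 69.75 - 0.25Q and Ps = 765/13 + (2/13)Q; the wedge Ps − Pb = 21 gives 765/13 + (2/13)Q − (69.75 - 0.25Q) = 21, so Q' = 79.
Then Pb = 69.75 − 0.25·79 = 50 and Ps = 765/13 + (2/13)·79 = 71.

Q' = 79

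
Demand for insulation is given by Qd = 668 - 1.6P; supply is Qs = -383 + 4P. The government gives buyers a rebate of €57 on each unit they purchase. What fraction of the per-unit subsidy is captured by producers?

Producer share = 2/7

Pre-subsidy: 668 - 1.6P = -383 + 4P gives P* = 5255/28, Q* = 2574/7.
With the rebate, buyers effectively pay Pb = Ps − 57, where Ps is the price sellers receive.
Demand in terms of Ps becomes Qd = 668 − 1.6(Ps − 57) = 759.2 - 1.6Ps. Setting this equal to supply: 759.2 - 1.6Ps = -383 + 4Ps, so Ps = 5711/28.
Buyers pay Pb = 5711/28 − 57 = 4115/28; Q' = -383 + 4·(5711/28) = 3030/7.
Buyers' price falls by P* − Pb = 5255/28 − 4115/28 = 285/7; sellers' price rises by Ps − P* = 5711/28 − 5255/28 = 114/7.
So producers capture (114/7)/57 = 2/7 of each unit of subsidy.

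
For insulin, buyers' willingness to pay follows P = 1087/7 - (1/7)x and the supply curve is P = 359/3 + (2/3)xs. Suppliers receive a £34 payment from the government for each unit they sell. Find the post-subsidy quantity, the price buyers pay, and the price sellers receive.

Pre-subsidy: 1087/7 - (1/7)x = 359/3 + (2/3)x gives x* = 44 and P* = 149.
With the subsidy, sellers receive Ps = Pb + 34 for each unit, where Pb is the price buyers pay.
On the curves, Pb = 1087/7 - (1/7)x and Ps = 359/3 + (2/3)x; the wedge Ps − Pb = 34 gives 359/3 + (2/3)x − (1087/7 - (1/7)x) = 34, so x' = 86.
Then Pb = 1087/7 − (1/7)·86 = 143 and Ps = 359/3 + (2/3)·86 = 177.

x' = 86; buyers pay £143; sellers receive £177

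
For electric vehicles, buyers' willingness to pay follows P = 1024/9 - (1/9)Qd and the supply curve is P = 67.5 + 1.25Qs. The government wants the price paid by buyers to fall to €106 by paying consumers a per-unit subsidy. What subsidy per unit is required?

Required subsidy s = €49 per unit

At a buyer price of 106, quantity demanded is 1024 − 9·106 = 70.
Sellers supply 70 only when they receive Ps = 67.5 + 1.25·70 = 155.
s = Ps − Pb = 155 − 106 = 49.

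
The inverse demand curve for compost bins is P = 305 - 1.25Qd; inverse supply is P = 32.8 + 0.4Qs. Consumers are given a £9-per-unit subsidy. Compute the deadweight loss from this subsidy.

Pre-subsidy: 305 - 1.25Q = 32.8 + 0.4Q gives Q* = 5444/33 and P* = 3260/33.
With the rebate, buyers effectively pay Pb = Ps − 9, where Ps is the price sellers receive.
On the curves, Pb = 305 - 1.25Q and Ps = 32.8 + 0.4Q; the wedge Ps − Pb = 9 gives 32.8 + 0.4Q − (305 - 1.25Q) = 9, so Q' = 5624/33.
Then Pb = 305 − 1.25·(5624/33) = 3035/33 and Ps = 32.8 + 0.4·(5624/33) = 3332/33.
The subsidy expands output by 5624/33 − 5444/33 = 60/11 past the efficient level; on those units the gap between marginal cost and willingness to pay runs from 0 up to 9.
DWL = ½ × 9 × 60/11 = 270/11.

Deadweight loss = 270/11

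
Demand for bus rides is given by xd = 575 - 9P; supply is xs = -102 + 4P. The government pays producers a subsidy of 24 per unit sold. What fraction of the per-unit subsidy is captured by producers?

Pre-subsidy: 575 - 9P = -102 + 4P gives P* = 677/13, x* = 1382/13.
With the subsidy, sellers receive Ps = Pb + 24 for each unit, where Pb is the price buyers pay.
Supply in terms of Pb becomes xs = -102 + 4(Pb + 24) = -6 + 4Pb. Setting this equal to demand: 575 - 9Pb = -6 + 4Pb, so Pb = 581/13.
Sellers receive Ps = 581/13 + 24 = 893/13; x' = 575 − 9·(581/13) = 2246/13.
Buyers' price falls by P* − Pb = 677/13 − 581/13 = 96/13; sellers' price rises by Ps − P* = 893/13 − 677/13 = 216/13.
So producers capture (216/13)/24 = 9/13 of each unit of subsidy.

Producer share = 9/13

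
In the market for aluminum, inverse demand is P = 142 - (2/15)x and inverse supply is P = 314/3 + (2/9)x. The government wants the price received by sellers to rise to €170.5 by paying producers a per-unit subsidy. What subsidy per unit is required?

Required subsidy s = €68 per unit

At a seller price of 170.5, quantity supplied is -471 + 4.5·170.5 = 296.25.
Buyers absorb 296.25 only when they pay Pb = 142 − (2/15)·296.25 = 102.5.
s = Ps − Pb = 170.5 − 102.5 = 68.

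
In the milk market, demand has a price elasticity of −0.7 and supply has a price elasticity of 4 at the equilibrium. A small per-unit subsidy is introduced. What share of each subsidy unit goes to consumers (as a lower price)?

Consumer share = 40/47

For a small subsidy around the equilibrium, the benefit split depends on the relative slopes, which at a point are proportional to the elasticities.
Buyer share = εs/(εs + |εd|) = 4/(4 + 0.7) = 40/47; seller share = |εd|/(εs + |εd|) = 7/47.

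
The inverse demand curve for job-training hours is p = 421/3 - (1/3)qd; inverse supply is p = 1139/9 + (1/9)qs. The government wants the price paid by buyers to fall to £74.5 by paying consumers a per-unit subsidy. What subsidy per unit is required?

Required subsidy s = £74 per unit

At a buyer price of 74.5, quantity demanded is 421 − 3·74.5 = 197.5.
Sellers supply 197.5 only when they receive ps = 1139/9 + (1/9)·197.5 = 148.5.
s = ps − pb = 148.5 − 74.5 = 74.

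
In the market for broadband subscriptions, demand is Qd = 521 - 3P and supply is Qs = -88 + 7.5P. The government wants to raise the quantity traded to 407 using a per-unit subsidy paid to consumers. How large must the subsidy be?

At Q = 407, invert demand for the buyer price: Pb = (521 − 407)/3 = 38; invert supply for the seller price: Ps = (407 − (-88))/7.5 = 66.
The subsidy must fill the gap: s = Ps − Pb = 66 − 38 = 28.

Required subsidy s = 28 per unit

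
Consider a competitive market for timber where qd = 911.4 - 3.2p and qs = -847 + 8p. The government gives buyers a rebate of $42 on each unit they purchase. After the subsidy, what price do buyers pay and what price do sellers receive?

Pre-subsidy: 911.4 - 3.2p = -847 + 8p gives p* = 157, q* = 409.
With the rebate, buyers effectively pay pb = ps − 42, where ps is the price sellers receive.
Demand in terms of ps becomes qd = 911.4 − 3.2(ps − 42) = 1045.8 - 3.2ps. Setting this equal to supply: 1045.8 - 3.2ps = -847 + 8ps, so ps = 169.
Buyers pay pb = 169 − 42 = 127; q' = -847 + 8·169 = 505.

Buyers pay $127; sellers receive $169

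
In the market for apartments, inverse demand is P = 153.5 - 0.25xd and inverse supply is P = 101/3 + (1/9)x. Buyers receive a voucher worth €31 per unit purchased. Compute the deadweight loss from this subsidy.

Deadweight loss = 17298/13

Pre-subsidy: 153.5 - 0.25x = 101/3 + (1/9)x gives x* = 4314/13 and P* = 917/13.
With the rebate, buyers effectively pay Pb = Ps − 31, where Ps is the price sellers receive.
On the curves, Pb = 153.5 - 0.25x and Ps = 101/3 + (1/9)x; the wedge Ps − Pb = 31 gives 101/3 + (1/9)x − (153.5 - 0.25x) = 31, so x' = 5430/13.
Then Pb = 153.5 − 0.25·(5430/13) = 638/13 and Ps = 101/3 + (1/9)·(5430/13) = 1041/13.
The subsidy expands output by 5430/13 − 4314/13 = 1116/13 past the efficient level; on those units the gap between marginal cost and willingness to pay runs from 0 up to 31.
DWL = ½ × 31 × 1116/13 = 17298/13.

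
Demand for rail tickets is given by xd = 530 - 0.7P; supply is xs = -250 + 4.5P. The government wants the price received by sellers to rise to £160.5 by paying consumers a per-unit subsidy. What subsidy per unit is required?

Required subsidy s = £78 per unit

At a seller price of 160.5, quantity supplied is -250 + 4.5·160.5 = 472.25.
Buyers absorb 472.25 only when they pay Pb with 530 − 0.7·Pb = 472.25, i.e. Pb = 82.5.
s = Ps − Pb = 160.5 − 82.5 = 78.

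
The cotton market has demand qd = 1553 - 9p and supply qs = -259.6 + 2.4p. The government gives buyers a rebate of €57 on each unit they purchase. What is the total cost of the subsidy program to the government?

Pre-subsidy: 1553 - 9p = -259.6 + 2.4p gives p* = 159, q* = 122.
With the rebate, buyers effectively pay pb = ps − 57, where ps is the price sellers receive.
Demand in terms of ps becomes qd = 1553 − 9(ps − 57) = 2066 - 9ps. Setting this equal to supply: 2066 - 9ps = -259.6 + 2.4ps, so ps = 204.
Buyers pay pb = 204 − 57 = 147; q' = -259.6 + 2.4·204 = 230.
Government outlay = subsidy × quantity = 57 × 230 = 13110.

Government cost = €13110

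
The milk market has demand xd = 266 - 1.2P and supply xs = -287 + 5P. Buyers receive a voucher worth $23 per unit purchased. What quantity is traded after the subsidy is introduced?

x' = 5618/31

Pre-subsidy: 266 - 1.2P = -287 + 5P gives P* = 2765/31, x* = 4928/31.
With the rebate, buyers effectively pay Pb = Ps − 23, where Ps is the price sellers receive.
Demand in terms of Ps becomes xd = 266 − 1.2(Ps − 23) = 293.6 - 1.2Ps. Setting this equal to supply: 293.6 - 1.2Ps = -287 + 5Ps, so Ps = 2903/31.
Buyers pay Pb = 2903/31 − 23 = 2190/31; x' = -287 + 5·(2903/31) = 5618/31.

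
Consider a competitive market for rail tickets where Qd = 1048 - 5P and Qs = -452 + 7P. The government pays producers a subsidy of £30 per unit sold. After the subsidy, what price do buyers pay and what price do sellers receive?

Buyers pay £107.5; sellers receive £137.5

Pre-subsidy: 1048 - 5P = -452 + 7P gives P* = 125, Q* = 423.
With the subsidy, sellers receive Ps = Pb + 30 for each unit, where Pb is the price buyers pay.
Supply in terms of Pb becomes Qs = -452 + 7(Pb + 30) = -242 + 7Pb. Setting this equal to demand: 1048 - 5Pb = -242 + 7Pb, so Pb = 107.5.
Sellers receive Ps = 107.5 + 30 = 137.5; Q' = 1048 − 5·107.5 = 510.5.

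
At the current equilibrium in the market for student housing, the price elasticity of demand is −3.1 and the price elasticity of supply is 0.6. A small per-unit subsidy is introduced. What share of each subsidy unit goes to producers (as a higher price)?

Producer share = 31/37

For a small subsidy around the equilibrium, the benefit split depends on the relative slopes, which at a point are proportional to the elasticities.
Buyer share = εs/(εs + |εd|) = 0.6/(0.6 + 3.1) = 6/37; seller share = |εd|/(εs + |εd|) = 31/37.
So producers capture 31/37 of the subsidy.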